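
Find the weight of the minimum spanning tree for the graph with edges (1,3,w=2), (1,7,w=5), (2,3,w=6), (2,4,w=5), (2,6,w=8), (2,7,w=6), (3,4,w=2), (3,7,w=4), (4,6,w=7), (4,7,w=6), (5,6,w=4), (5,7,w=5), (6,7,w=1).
18 (MST edges: (1,3,w=2), (2,4,w=5), (3,4,w=2), (3,7,w=4), (5,6,w=4), (6,7,w=1); sum of weights 2 + 5 + 2 + 4 + 4 + 1 = 18)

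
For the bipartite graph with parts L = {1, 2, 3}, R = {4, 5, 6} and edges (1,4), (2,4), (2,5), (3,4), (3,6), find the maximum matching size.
3 (matching: (1,4), (2,5), (3,6); upper bound min(|L|,|R|) = min(3,3) = 3)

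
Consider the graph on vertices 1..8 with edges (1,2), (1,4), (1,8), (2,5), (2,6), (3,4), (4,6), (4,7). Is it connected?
Yes (BFS from 1 visits [1, 2, 4, 8, 5, 6, 3, 7] — all 8 vertices reached)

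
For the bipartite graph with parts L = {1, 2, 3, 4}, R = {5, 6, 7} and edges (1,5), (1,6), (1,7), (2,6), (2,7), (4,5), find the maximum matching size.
3 (matching: (1,7), (2,6), (4,5); upper bound min(|L|,|R|) = min(4,3) = 3)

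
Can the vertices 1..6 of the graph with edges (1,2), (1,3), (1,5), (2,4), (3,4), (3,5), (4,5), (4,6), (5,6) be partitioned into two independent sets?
No (odd cycle of length 3: 5 -> 1 -> 3 -> 5)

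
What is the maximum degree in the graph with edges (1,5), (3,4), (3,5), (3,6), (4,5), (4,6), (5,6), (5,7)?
5 (attained at vertex 5)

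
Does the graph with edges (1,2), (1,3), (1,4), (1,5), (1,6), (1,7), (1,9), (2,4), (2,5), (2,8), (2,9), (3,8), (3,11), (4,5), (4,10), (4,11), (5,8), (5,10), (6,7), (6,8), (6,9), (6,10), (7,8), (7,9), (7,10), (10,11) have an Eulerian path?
No (10 vertices have odd degree: {1, 2, 3, 4, 5, 6, 7, 8, 10, 11}; Eulerian path requires 0 or 2)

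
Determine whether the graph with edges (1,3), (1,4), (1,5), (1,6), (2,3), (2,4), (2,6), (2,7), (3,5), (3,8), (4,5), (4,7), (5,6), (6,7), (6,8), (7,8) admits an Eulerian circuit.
No (2 vertices have odd degree: {6, 8}; Eulerian circuit requires 0)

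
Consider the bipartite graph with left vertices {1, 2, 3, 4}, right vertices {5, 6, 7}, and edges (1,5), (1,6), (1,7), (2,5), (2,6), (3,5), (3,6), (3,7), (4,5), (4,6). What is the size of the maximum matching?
3 (matching: (1,7), (2,6), (3,5); upper bound min(|L|,|R|) = min(4,3) = 3)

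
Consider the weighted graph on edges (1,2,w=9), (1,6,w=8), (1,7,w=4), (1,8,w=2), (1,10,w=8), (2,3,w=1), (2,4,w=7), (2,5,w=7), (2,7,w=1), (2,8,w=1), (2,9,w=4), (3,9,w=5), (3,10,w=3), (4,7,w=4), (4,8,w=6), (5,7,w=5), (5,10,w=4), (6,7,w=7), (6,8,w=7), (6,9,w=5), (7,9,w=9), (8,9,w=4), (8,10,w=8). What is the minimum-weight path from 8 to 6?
7 (path: 8 -> 6; weights 7 = 7)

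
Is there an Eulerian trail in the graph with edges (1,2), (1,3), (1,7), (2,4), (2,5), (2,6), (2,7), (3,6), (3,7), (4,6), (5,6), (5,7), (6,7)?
No (6 vertices have odd degree: {1, 2, 3, 5, 6, 7}; Eulerian path requires 0 or 2)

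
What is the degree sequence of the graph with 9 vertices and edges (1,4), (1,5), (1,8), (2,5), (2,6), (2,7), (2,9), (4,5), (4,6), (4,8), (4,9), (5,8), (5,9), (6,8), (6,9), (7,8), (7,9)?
[5, 5, 5, 5, 4, 4, 3, 3, 0] (degrees: deg(1)=3, deg(2)=4, deg(3)=0, deg(4)=5, deg(5)=5, deg(6)=4, deg(7)=3, deg(8)=5, deg(9)=5)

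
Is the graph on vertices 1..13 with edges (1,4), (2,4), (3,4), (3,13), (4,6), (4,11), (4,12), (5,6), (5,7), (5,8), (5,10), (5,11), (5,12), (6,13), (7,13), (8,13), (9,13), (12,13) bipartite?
Yes. Partition: {1, 2, 3, 6, 7, 8, 9, 10, 11, 12}, {4, 5, 13}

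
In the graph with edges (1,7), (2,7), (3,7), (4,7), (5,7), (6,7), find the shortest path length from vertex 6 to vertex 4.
2 (path: 6 -> 7 -> 4, 2 edges)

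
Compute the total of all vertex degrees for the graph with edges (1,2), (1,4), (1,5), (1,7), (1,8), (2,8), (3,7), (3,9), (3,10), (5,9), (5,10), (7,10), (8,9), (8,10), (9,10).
30 (handshake: sum of degrees = 2|E| = 2 x 15 = 30)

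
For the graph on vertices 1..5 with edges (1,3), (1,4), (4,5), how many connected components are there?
2 (components: {1, 3, 4, 5}, {2})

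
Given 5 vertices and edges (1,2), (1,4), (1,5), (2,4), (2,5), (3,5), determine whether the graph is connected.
Yes (BFS from 1 visits [1, 2, 4, 5, 3] — all 5 vertices reached)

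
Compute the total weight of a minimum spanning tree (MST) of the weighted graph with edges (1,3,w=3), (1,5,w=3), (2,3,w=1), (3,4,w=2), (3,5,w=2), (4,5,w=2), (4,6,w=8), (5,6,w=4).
12 (MST edges: (1,3,w=3), (2,3,w=1), (3,4,w=2), (3,5,w=2), (5,6,w=4); sum of weights 3 + 1 + 2 + 2 + 4 = 12)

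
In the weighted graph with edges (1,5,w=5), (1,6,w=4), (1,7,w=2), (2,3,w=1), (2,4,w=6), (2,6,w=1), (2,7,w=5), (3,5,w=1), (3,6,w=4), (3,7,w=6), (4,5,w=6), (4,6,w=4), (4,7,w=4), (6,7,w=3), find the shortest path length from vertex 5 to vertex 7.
6 (path: 5 -> 3 -> 2 -> 6 -> 7; weights 1 + 1 + 1 + 3 = 6)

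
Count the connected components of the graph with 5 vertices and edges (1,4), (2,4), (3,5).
2 (components: {1, 2, 4}, {3, 5})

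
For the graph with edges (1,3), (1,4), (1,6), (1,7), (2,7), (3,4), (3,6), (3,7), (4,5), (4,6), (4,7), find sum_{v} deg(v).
22 (handshake: sum of degrees = 2|E| = 2 x 11 = 22)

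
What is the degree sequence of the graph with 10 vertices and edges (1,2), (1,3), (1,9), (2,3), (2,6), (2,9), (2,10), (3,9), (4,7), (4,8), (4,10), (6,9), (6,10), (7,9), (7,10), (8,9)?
[6, 5, 4, 3, 3, 3, 3, 3, 2, 0] (degrees: deg(1)=3, deg(2)=5, deg(3)=3, deg(4)=3, deg(5)=0, deg(6)=3, deg(7)=3, deg(8)=2, deg(9)=6, deg(10)=4)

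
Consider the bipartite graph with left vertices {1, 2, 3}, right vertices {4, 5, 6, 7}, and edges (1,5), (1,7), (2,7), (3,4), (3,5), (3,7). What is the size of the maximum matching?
3 (matching: (1,5), (2,7), (3,4); upper bound min(|L|,|R|) = min(3,4) = 3)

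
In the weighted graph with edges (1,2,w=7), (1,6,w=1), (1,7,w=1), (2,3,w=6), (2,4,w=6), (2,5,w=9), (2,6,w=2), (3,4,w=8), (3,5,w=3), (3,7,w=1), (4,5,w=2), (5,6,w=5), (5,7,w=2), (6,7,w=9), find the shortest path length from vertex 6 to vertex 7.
2 (path: 6 -> 1 -> 7; weights 1 + 1 = 2)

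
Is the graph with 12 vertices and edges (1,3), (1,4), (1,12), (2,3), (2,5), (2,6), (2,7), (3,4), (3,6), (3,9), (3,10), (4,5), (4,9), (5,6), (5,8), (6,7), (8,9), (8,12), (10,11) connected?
Yes (BFS from 1 visits [1, 3, 4, 12, 2, 6, 9, 10, 5, 8, 7, 11] — all 12 vertices reached)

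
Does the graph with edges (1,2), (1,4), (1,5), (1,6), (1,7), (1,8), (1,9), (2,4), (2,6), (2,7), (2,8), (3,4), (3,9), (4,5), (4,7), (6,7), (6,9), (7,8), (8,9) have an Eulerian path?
No (4 vertices have odd degree: {1, 2, 4, 7}; Eulerian path requires 0 or 2)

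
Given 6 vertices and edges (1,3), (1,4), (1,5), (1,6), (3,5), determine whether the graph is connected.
No, it has 2 components: {1, 3, 4, 5, 6}, {2}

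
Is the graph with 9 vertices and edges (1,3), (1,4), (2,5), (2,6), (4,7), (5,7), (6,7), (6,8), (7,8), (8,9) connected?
Yes (BFS from 1 visits [1, 3, 4, 7, 5, 6, 8, 2, 9] — all 9 vertices reached)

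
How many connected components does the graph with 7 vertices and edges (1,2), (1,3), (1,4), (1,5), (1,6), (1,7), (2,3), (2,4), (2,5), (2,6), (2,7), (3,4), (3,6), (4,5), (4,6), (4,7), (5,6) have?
1 (components: {1, 2, 3, 4, 5, 6, 7})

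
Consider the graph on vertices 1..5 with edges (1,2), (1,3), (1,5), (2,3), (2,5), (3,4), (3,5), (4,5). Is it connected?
Yes (BFS from 1 visits [1, 2, 3, 5, 4] — all 5 vertices reached)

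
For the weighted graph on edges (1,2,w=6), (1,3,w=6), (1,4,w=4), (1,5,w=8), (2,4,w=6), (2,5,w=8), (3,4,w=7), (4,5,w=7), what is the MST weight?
23 (MST edges: (1,2,w=6), (1,3,w=6), (1,4,w=4), (4,5,w=7); sum of weights 6 + 6 + 4 + 7 = 23)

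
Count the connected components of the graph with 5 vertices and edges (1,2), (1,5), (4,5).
2 (components: {1, 2, 4, 5}, {3})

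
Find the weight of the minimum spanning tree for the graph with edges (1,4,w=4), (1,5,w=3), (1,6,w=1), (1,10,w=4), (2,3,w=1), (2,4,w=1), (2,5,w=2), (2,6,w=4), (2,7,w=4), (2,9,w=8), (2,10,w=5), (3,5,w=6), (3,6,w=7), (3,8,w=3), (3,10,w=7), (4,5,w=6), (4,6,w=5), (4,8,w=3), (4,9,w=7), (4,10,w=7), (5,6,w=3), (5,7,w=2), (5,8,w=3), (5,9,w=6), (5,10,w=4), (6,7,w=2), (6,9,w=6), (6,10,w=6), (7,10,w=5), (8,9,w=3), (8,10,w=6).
19 (MST edges: (1,6,w=1), (1,10,w=4), (2,3,w=1), (2,4,w=1), (2,5,w=2), (3,8,w=3), (5,7,w=2), (6,7,w=2), (8,9,w=3); sum of weights 1 + 4 + 1 + 1 + 2 + 3 + 2 + 2 + 3 = 19)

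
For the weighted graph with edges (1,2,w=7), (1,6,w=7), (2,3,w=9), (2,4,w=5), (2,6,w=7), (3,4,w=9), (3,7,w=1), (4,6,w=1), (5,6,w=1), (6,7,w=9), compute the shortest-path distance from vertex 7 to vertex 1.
16 (path: 7 -> 6 -> 1; weights 9 + 7 = 16)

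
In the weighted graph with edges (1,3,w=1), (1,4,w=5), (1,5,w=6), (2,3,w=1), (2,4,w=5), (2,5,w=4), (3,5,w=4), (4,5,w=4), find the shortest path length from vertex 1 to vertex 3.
1 (path: 1 -> 3; weights 1 = 1)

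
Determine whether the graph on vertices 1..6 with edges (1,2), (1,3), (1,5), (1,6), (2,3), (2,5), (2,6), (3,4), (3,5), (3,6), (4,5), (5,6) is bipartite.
No (odd cycle of length 3: 5 -> 1 -> 2 -> 5)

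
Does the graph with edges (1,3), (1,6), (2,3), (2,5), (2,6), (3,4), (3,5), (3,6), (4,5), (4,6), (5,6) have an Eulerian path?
No (4 vertices have odd degree: {2, 3, 4, 6}; Eulerian path requires 0 or 2)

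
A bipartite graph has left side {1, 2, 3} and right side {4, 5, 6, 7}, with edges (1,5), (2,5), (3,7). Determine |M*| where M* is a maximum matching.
2 (matching: (1,5), (3,7); upper bound min(|L|,|R|) = min(3,4) = 3)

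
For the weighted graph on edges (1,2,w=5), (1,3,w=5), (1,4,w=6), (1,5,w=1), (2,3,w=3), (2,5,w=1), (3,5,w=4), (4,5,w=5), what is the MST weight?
10 (MST edges: (1,5,w=1), (2,3,w=3), (2,5,w=1), (4,5,w=5); sum of weights 1 + 3 + 1 + 5 = 10)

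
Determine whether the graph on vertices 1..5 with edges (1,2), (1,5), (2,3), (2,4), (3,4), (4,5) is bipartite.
No (odd cycle of length 3: 4 -> 2 -> 3 -> 4)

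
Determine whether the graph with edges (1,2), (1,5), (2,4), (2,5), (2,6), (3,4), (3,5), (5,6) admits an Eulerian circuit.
Yes (the graph is connected and all 6 vertices have even degree)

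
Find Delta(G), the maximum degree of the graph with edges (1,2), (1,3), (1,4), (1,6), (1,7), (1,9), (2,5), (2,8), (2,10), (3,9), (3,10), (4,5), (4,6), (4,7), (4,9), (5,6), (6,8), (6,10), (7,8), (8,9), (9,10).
6 (attained at vertex 1)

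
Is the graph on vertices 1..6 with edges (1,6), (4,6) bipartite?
Yes. Partition: {1, 2, 3, 4, 5}, {6}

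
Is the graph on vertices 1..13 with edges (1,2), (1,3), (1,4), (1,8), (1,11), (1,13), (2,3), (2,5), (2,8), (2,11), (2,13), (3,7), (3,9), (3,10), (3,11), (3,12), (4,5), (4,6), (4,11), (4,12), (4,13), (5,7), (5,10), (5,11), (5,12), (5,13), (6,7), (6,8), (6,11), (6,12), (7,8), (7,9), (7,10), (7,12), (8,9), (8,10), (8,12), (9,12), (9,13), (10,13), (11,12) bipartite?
No (odd cycle of length 3: 3 -> 1 -> 2 -> 3)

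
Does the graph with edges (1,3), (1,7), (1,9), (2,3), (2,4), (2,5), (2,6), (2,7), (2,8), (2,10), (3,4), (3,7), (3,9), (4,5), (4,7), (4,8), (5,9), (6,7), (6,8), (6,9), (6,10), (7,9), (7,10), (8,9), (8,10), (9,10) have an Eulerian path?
No (10 vertices have odd degree: {1, 2, 3, 4, 5, 6, 7, 8, 9, 10}; Eulerian path requires 0 or 2)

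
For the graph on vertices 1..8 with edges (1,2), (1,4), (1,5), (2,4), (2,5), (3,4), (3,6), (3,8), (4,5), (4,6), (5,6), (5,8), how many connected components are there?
2 (components: {1, 2, 3, 4, 5, 6, 8}, {7})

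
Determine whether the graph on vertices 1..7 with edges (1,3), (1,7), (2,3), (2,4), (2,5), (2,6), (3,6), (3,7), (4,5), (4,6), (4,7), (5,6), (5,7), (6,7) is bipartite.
No (odd cycle of length 3: 7 -> 1 -> 3 -> 7)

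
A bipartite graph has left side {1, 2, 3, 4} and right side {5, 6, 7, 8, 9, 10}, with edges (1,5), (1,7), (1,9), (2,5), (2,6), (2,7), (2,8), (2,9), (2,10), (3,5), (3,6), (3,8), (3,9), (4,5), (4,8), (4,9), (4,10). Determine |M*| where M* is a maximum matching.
4 (matching: (1,9), (2,7), (3,8), (4,10); upper bound min(|L|,|R|) = min(4,6) = 4)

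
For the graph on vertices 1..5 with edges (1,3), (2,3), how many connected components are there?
3 (components: {1, 2, 3}, {4}, {5})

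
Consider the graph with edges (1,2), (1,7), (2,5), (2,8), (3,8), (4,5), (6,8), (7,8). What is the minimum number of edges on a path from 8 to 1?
2 (path: 8 -> 2 -> 1, 2 edges)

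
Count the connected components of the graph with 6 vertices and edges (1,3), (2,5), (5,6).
3 (components: {1, 3}, {2, 5, 6}, {4})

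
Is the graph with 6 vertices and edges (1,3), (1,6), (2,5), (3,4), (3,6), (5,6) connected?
Yes (BFS from 1 visits [1, 3, 6, 4, 5, 2] — all 6 vertices reached)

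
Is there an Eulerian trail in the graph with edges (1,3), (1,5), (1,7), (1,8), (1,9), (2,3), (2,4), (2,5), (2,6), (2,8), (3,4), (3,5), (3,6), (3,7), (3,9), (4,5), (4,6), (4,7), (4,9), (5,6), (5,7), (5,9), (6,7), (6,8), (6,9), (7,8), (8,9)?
No (6 vertices have odd degree: {1, 2, 3, 5, 6, 8}; Eulerian path requires 0 or 2)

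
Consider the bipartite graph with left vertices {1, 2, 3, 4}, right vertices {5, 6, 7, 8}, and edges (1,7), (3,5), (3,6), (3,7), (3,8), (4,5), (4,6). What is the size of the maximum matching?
3 (matching: (1,7), (3,8), (4,6); upper bound min(|L|,|R|) = min(4,4) = 4)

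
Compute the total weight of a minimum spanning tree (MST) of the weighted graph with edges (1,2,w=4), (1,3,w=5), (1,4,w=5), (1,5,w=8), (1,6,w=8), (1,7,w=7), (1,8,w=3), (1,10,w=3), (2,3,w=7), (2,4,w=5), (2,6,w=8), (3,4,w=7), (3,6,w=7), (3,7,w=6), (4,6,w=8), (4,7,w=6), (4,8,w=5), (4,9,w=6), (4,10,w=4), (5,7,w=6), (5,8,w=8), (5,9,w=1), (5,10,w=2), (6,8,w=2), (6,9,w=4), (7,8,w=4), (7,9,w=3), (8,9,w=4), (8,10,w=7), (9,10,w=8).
27 (MST edges: (1,2,w=4), (1,3,w=5), (1,8,w=3), (1,10,w=3), (4,10,w=4), (5,9,w=1), (5,10,w=2), (6,8,w=2), (7,9,w=3); sum of weights 4 + 5 + 3 + 3 + 4 + 1 + 2 + 2 + 3 = 27)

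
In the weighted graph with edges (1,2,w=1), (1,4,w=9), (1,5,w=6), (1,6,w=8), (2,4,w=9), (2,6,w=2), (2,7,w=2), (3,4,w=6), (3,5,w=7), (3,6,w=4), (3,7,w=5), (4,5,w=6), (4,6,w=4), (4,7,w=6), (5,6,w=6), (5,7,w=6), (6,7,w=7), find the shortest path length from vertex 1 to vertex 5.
6 (path: 1 -> 5; weights 6 = 6)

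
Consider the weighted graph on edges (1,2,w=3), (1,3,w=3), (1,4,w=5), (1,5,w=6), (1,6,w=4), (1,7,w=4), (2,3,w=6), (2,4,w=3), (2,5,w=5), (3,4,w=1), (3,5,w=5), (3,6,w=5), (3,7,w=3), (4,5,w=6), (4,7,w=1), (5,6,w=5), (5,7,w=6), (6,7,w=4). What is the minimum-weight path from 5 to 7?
6 (path: 5 -> 7; weights 6 = 6)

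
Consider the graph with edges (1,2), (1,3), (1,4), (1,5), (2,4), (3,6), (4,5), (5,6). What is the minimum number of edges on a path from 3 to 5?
2 (path: 3 -> 1 -> 5, 2 edges)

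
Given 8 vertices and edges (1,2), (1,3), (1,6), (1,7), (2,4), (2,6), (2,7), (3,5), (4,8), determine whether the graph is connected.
Yes (BFS from 1 visits [1, 2, 3, 6, 7, 4, 5, 8] — all 8 vertices reached)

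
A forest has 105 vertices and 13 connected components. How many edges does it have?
92 (Each of the 13 component trees on V_i vertices has V_i - 1 edges; summing gives V - C = 105 - 13 = 92)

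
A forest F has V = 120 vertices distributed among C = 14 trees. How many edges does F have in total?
106 (Each of the 14 component trees on V_i vertices has V_i - 1 edges; summing gives V - C = 120 - 14 = 106)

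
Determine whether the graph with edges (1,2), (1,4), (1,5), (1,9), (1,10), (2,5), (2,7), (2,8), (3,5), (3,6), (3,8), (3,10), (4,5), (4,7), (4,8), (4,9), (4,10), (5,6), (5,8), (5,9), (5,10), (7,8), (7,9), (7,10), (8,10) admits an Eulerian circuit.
No (2 vertices have odd degree: {1, 7}; Eulerian circuit requires 0)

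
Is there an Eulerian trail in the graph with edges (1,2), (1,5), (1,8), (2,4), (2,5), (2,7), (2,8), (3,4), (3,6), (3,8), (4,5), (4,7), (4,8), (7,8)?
No (8 vertices have odd degree: {1, 2, 3, 4, 5, 6, 7, 8}; Eulerian path requires 0 or 2)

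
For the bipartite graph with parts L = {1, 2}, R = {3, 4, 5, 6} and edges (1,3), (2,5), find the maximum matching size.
2 (matching: (1,3), (2,5); upper bound min(|L|,|R|) = min(2,4) = 2)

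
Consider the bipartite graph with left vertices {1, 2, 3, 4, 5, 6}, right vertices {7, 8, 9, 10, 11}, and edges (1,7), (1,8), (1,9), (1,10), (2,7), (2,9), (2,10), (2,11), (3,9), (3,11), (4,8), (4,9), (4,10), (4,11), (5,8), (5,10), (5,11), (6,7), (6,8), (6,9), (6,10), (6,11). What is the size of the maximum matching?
5 (matching: (1,10), (2,11), (3,9), (4,8), (6,7); upper bound min(|L|,|R|) = min(6,5) = 5)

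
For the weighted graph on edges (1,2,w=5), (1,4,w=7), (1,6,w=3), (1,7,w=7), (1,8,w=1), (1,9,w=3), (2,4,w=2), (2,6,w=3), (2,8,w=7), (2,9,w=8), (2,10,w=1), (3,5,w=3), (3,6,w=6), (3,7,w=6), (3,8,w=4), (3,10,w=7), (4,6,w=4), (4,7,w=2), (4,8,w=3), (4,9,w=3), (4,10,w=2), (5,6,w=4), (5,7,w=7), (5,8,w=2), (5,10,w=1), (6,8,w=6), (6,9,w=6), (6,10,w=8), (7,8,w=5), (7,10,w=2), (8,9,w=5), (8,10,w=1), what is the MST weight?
17 (MST edges: (1,6,w=3), (1,8,w=1), (1,9,w=3), (2,4,w=2), (2,10,w=1), (3,5,w=3), (4,7,w=2), (5,10,w=1), (8,10,w=1); sum of weights 3 + 1 + 3 + 2 + 1 + 3 + 2 + 1 + 1 = 17)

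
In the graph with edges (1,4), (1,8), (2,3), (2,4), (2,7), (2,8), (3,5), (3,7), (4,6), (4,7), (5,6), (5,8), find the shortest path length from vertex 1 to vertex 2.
2 (path: 1 -> 8 -> 2, 2 edges)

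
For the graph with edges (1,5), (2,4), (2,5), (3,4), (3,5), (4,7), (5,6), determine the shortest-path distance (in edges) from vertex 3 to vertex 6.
2 (path: 3 -> 5 -> 6, 2 edges)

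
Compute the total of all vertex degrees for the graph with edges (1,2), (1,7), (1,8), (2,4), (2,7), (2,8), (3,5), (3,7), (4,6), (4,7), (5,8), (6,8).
24 (handshake: sum of degrees = 2|E| = 2 x 12 = 24)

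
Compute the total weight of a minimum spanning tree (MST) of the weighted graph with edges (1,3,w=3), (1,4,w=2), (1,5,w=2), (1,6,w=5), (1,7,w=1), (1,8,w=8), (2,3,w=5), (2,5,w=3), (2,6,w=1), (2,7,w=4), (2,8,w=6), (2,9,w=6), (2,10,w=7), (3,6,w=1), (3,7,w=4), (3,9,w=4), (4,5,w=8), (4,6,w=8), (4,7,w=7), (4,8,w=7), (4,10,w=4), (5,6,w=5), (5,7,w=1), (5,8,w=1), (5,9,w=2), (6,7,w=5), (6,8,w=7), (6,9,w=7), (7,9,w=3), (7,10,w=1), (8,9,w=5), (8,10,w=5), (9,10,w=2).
13 (MST edges: (1,3,w=3), (1,4,w=2), (1,7,w=1), (2,6,w=1), (3,6,w=1), (5,7,w=1), (5,8,w=1), (5,9,w=2), (7,10,w=1); sum of weights 3 + 2 + 1 + 1 + 1 + 1 + 1 + 2 + 1 = 13)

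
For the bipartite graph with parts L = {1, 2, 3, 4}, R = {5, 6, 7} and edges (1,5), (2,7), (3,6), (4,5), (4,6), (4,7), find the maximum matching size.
3 (matching: (1,5), (2,7), (3,6); upper bound min(|L|,|R|) = min(4,3) = 3)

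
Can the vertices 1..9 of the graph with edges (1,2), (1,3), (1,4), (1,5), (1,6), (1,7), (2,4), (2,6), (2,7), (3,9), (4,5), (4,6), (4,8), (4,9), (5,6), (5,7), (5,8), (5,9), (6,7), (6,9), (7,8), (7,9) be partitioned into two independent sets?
No (odd cycle of length 3: 6 -> 1 -> 7 -> 6)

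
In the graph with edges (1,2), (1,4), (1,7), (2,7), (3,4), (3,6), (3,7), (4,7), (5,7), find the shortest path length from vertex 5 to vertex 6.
3 (path: 5 -> 7 -> 3 -> 6, 3 edges)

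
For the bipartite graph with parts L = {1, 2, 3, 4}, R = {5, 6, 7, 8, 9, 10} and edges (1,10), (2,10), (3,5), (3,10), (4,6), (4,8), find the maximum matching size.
3 (matching: (1,10), (3,5), (4,8); upper bound min(|L|,|R|) = min(4,6) = 4)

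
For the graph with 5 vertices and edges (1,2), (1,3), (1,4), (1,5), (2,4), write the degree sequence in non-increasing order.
[4, 2, 2, 1, 1] (degrees: deg(1)=4, deg(2)=2, deg(3)=1, deg(4)=2, deg(5)=1)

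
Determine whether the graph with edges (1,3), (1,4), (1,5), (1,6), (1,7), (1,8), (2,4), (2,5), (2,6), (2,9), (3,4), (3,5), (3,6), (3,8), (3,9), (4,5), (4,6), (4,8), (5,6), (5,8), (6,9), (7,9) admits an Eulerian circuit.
Yes (the graph is connected and all 9 vertices have even degree)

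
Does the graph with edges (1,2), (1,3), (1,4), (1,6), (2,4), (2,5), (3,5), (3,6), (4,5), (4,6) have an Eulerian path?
No (4 vertices have odd degree: {2, 3, 5, 6}; Eulerian path requires 0 or 2)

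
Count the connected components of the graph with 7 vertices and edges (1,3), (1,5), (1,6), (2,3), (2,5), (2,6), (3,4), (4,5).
2 (components: {1, 2, 3, 4, 5, 6}, {7})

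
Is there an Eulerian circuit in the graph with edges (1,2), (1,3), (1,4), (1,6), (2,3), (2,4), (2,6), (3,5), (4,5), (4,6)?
No (2 vertices have odd degree: {3, 6}; Eulerian circuit requires 0)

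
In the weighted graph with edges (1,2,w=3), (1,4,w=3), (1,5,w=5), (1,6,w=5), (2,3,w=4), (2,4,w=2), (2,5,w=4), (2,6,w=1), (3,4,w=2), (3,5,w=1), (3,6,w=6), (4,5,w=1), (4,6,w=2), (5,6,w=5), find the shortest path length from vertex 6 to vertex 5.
3 (path: 6 -> 4 -> 5; weights 2 + 1 = 3)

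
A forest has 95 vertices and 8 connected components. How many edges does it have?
87 (Each of the 8 component trees on V_i vertices has V_i - 1 edges; summing gives V - C = 95 - 8 = 87)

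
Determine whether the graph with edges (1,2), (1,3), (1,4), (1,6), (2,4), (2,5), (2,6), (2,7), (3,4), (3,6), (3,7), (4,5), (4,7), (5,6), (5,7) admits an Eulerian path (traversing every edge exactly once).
Yes (the graph is connected and exactly 2 vertices have odd degree: {2, 4}; any Eulerian path must start and end at those)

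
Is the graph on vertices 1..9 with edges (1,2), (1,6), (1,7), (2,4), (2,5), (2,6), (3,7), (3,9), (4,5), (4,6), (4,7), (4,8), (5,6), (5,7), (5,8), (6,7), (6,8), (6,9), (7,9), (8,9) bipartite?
No (odd cycle of length 3: 2 -> 1 -> 6 -> 2)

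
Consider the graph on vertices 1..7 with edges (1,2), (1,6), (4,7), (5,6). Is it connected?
No, it has 3 components: {1, 2, 5, 6}, {3}, {4, 7}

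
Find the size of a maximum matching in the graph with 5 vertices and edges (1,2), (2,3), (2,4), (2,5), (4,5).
2 (matching: (2,3), (4,5); upper bound floor(n/2) = floor(5/2) = 2)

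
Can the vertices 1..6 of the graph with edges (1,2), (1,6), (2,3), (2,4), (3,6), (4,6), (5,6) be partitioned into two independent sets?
Yes. Partition: {1, 3, 4, 5}, {2, 6}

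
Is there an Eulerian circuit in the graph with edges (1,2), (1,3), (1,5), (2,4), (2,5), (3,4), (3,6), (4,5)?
No (6 vertices have odd degree: {1, 2, 3, 4, 5, 6}; Eulerian circuit requires 0)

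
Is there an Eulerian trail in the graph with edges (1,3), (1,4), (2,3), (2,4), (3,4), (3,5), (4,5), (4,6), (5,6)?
Yes (the graph is connected and exactly 2 vertices have odd degree: {4, 5}; any Eulerian path must start and end at those)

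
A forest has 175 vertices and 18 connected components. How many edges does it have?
157 (Each of the 18 component trees on V_i vertices has V_i - 1 edges; summing gives V - C = 175 - 18 = 157)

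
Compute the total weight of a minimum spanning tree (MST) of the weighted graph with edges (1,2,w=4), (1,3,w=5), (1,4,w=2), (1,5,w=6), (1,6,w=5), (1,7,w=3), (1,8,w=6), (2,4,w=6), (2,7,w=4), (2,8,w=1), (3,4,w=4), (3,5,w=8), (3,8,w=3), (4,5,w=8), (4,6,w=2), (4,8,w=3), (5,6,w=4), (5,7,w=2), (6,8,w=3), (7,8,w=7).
16 (MST edges: (1,4,w=2), (1,7,w=3), (2,8,w=1), (3,8,w=3), (4,6,w=2), (4,8,w=3), (5,7,w=2); sum of weights 2 + 3 + 1 + 3 + 2 + 3 + 2 = 16)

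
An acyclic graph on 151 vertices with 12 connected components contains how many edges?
139 (Each of the 12 component trees on V_i vertices has V_i - 1 edges; summing gives V - C = 151 - 12 = 139)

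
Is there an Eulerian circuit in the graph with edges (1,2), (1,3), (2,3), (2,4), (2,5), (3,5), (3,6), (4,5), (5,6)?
Yes (the graph is connected and all 6 vertices have even degree)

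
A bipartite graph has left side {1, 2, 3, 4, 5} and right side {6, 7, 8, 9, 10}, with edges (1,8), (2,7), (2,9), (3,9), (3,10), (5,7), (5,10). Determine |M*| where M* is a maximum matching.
4 (matching: (1,8), (2,9), (3,10), (5,7); upper bound min(|L|,|R|) = min(5,5) = 5)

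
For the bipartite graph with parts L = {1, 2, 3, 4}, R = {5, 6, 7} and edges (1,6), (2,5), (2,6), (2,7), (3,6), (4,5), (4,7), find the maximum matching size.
3 (matching: (1,6), (2,7), (4,5); upper bound min(|L|,|R|) = min(4,3) = 3)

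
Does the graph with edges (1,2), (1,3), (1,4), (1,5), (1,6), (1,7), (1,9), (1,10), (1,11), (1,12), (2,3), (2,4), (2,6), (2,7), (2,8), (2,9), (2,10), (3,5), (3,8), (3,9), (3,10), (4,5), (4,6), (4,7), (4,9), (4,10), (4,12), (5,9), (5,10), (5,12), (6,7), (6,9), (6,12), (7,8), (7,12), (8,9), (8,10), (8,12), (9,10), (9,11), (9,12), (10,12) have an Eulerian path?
Yes — and in fact it has an Eulerian circuit (the graph is connected and all 12 vertices have even degree)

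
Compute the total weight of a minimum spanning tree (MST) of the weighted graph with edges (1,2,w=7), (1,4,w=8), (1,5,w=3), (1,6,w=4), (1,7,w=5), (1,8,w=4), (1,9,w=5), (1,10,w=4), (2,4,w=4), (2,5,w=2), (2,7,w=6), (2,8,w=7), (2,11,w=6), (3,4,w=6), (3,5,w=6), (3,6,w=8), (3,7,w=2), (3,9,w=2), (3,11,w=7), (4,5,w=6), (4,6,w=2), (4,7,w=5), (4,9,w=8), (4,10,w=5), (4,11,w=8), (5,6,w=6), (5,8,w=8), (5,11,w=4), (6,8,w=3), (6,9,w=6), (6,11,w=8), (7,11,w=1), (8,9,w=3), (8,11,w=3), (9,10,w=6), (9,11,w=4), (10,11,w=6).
26 (MST edges: (1,5,w=3), (1,6,w=4), (1,10,w=4), (2,5,w=2), (3,7,w=2), (3,9,w=2), (4,6,w=2), (6,8,w=3), (7,11,w=1), (8,11,w=3); sum of weights 3 + 4 + 4 + 2 + 2 + 2 + 2 + 3 + 1 + 3 = 26)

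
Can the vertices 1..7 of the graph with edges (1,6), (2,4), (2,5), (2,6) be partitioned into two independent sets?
Yes. Partition: {1, 2, 3, 7}, {4, 5, 6}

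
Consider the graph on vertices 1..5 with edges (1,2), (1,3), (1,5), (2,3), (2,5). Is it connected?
No, it has 2 components: {1, 2, 3, 5}, {4}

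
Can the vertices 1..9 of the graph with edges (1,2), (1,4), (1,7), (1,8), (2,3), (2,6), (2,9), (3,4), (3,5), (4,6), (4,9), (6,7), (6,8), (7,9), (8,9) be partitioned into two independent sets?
Yes. Partition: {1, 3, 6, 9}, {2, 4, 5, 7, 8}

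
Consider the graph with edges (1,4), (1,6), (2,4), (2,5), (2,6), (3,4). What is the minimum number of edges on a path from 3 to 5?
3 (path: 3 -> 4 -> 2 -> 5, 3 edges)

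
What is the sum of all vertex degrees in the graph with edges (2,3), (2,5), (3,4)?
6 (handshake: sum of degrees = 2|E| = 2 x 3 = 6)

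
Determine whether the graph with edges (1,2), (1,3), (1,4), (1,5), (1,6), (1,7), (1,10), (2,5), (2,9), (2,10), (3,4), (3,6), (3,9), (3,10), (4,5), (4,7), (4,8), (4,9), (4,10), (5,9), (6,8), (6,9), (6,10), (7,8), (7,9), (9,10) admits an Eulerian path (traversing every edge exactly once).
No (6 vertices have odd degree: {1, 3, 4, 6, 8, 9}; Eulerian path requires 0 or 2)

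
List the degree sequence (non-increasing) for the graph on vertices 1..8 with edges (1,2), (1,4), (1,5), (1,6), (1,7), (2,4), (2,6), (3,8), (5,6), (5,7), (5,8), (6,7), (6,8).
[5, 5, 4, 3, 3, 3, 2, 1] (degrees: deg(1)=5, deg(2)=3, deg(3)=1, deg(4)=2, deg(5)=4, deg(6)=5, deg(7)=3, deg(8)=3)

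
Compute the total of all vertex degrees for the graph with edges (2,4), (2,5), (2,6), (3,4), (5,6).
10 (handshake: sum of degrees = 2|E| = 2 x 5 = 10)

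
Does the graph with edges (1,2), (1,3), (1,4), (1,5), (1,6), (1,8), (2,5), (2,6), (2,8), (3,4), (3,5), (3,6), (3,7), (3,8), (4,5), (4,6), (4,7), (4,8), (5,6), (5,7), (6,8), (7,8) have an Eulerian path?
Yes — and in fact it has an Eulerian circuit (the graph is connected and all 8 vertices have even degree)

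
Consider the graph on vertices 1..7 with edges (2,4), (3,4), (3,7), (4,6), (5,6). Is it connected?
No, it has 2 components: {1}, {2, 3, 4, 5, 6, 7}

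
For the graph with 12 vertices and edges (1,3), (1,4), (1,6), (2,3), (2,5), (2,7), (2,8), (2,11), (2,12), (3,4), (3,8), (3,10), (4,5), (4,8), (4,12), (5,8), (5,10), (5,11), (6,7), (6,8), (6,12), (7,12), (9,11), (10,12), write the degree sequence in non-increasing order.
[6, 5, 5, 5, 5, 5, 4, 3, 3, 3, 3, 1] (degrees: deg(1)=3, deg(2)=6, deg(3)=5, deg(4)=5, deg(5)=5, deg(6)=4, deg(7)=3, deg(8)=5, deg(9)=1, deg(10)=3, deg(11)=3, deg(12)=5)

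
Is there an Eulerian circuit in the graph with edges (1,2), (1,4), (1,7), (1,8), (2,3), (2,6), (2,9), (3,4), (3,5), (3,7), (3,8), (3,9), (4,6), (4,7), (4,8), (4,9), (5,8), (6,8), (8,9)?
No (2 vertices have odd degree: {6, 7}; Eulerian circuit requires 0)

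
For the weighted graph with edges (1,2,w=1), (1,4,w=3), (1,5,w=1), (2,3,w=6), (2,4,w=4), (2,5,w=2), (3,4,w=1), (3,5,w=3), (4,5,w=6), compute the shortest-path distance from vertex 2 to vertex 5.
2 (path: 2 -> 5; weights 2 = 2)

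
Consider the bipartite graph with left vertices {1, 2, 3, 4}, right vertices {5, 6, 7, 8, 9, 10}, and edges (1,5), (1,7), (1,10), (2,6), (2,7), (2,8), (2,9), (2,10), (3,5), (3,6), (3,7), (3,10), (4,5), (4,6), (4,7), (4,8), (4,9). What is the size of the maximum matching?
4 (matching: (1,10), (2,9), (3,7), (4,8); upper bound min(|L|,|R|) = min(4,6) = 4)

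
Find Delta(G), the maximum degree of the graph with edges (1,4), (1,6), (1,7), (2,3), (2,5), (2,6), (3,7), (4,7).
3 (attained at vertices 1, 2, 7)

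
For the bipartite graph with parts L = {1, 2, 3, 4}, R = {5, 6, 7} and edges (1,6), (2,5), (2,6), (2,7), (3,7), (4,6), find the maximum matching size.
3 (matching: (1,6), (2,5), (3,7); upper bound min(|L|,|R|) = min(4,3) = 3)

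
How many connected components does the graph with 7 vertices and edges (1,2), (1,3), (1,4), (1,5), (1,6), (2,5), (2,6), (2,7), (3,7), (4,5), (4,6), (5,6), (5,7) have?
1 (components: {1, 2, 3, 4, 5, 6, 7})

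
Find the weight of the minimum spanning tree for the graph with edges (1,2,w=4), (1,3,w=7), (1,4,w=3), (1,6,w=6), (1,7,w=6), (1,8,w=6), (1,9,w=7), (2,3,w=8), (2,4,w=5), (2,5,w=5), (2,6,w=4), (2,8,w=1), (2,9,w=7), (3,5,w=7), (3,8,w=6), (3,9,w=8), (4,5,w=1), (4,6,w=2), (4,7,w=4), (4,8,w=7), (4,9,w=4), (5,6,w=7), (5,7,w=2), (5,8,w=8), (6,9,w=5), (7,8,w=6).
23 (MST edges: (1,2,w=4), (1,4,w=3), (2,8,w=1), (3,8,w=6), (4,5,w=1), (4,6,w=2), (4,9,w=4), (5,7,w=2); sum of weights 4 + 3 + 1 + 6 + 1 + 2 + 4 + 2 = 23)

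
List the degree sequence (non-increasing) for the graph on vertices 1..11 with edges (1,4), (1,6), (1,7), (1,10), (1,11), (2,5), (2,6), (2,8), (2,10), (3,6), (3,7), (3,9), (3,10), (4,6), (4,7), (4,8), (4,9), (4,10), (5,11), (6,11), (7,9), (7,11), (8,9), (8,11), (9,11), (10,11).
[7, 6, 5, 5, 5, 5, 5, 4, 4, 4, 2] (degrees: deg(1)=5, deg(2)=4, deg(3)=4, deg(4)=6, deg(5)=2, deg(6)=5, deg(7)=5, deg(8)=4, deg(9)=5, deg(10)=5, deg(11)=7)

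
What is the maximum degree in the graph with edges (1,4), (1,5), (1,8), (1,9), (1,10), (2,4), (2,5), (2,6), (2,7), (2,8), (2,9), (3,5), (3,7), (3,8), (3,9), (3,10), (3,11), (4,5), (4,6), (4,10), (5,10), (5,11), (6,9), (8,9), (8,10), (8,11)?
6 (attained at vertices 2, 3, 5, 8)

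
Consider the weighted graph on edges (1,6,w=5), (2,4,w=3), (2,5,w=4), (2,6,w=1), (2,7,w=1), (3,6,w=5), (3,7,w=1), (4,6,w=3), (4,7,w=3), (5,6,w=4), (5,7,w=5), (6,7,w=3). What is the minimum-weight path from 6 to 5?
4 (path: 6 -> 5; weights 4 = 4)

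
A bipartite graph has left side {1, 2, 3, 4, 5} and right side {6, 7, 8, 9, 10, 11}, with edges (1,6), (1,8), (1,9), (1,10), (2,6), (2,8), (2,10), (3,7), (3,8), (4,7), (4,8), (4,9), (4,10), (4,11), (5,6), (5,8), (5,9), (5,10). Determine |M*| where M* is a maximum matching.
5 (matching: (1,10), (2,8), (3,7), (4,11), (5,9); upper bound min(|L|,|R|) = min(5,6) = 5)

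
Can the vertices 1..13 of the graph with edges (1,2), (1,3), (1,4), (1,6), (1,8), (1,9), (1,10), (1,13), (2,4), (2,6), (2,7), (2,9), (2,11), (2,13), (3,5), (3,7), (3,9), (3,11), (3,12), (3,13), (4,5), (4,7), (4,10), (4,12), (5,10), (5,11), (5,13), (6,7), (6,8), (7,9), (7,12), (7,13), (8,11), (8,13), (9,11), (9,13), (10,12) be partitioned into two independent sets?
No (odd cycle of length 3: 2 -> 1 -> 4 -> 2)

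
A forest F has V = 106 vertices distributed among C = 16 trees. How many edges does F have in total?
90 (Each of the 16 component trees on V_i vertices has V_i - 1 edges; summing gives V - C = 106 - 16 = 90)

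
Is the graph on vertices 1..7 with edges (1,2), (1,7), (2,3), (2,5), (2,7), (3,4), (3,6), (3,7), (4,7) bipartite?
No (odd cycle of length 3: 7 -> 1 -> 2 -> 7)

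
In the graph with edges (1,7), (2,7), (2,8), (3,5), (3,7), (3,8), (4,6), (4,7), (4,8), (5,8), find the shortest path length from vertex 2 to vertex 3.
2 (path: 2 -> 7 -> 3, 2 edges)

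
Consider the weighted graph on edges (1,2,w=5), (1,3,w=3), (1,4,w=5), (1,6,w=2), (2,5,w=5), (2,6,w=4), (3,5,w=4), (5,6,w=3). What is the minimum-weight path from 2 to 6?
4 (path: 2 -> 6; weights 4 = 4)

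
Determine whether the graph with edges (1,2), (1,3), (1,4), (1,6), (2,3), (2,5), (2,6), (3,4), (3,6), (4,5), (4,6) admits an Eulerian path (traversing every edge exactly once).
Yes — and in fact it has an Eulerian circuit (the graph is connected and all 6 vertices have even degree)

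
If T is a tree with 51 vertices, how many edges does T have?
50 (A tree on V vertices has V - 1 edges, so 51 - 1 = 50)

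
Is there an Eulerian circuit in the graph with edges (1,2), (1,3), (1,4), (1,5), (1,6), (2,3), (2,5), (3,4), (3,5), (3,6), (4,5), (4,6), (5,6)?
No (4 vertices have odd degree: {1, 2, 3, 5}; Eulerian circuit requires 0)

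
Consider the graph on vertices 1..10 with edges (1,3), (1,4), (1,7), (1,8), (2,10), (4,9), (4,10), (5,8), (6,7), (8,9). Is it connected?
Yes (BFS from 1 visits [1, 3, 4, 7, 8, 9, 10, 6, 5, 2] — all 10 vertices reached)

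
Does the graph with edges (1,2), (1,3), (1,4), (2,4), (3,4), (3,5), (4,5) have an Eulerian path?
Yes (the graph is connected and exactly 2 vertices have odd degree: {1, 3}; any Eulerian path must start and end at those)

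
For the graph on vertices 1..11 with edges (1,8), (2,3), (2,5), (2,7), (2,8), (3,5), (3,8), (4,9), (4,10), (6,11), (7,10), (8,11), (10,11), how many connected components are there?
1 (components: {1, 2, 3, 4, 5, 6, 7, 8, 9, 10, 11})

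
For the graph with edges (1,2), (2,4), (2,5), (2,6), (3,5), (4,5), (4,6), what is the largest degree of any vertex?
4 (attained at vertex 2)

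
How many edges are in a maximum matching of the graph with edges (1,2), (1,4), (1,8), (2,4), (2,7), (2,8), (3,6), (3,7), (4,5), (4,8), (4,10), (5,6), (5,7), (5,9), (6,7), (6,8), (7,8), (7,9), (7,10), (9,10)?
5 (matching: (1,8), (2,4), (3,6), (5,9), (7,10); upper bound floor(n/2) = floor(10/2) = 5)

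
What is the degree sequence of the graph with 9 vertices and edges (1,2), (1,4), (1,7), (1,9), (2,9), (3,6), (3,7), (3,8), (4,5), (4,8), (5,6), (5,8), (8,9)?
[4, 4, 3, 3, 3, 3, 2, 2, 2] (degrees: deg(1)=4, deg(2)=2, deg(3)=3, deg(4)=3, deg(5)=3, deg(6)=2, deg(7)=2, deg(8)=4, deg(9)=3)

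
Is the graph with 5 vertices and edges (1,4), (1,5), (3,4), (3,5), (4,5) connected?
No, it has 2 components: {1, 3, 4, 5}, {2}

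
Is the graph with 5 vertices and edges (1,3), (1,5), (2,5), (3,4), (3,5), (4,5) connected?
Yes (BFS from 1 visits [1, 3, 5, 4, 2] — all 5 vertices reached)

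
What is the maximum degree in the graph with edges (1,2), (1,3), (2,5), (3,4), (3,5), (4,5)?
3 (attained at vertices 3, 5)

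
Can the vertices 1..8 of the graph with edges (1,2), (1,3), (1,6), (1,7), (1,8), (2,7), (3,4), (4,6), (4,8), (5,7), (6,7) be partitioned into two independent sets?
No (odd cycle of length 3: 7 -> 1 -> 2 -> 7)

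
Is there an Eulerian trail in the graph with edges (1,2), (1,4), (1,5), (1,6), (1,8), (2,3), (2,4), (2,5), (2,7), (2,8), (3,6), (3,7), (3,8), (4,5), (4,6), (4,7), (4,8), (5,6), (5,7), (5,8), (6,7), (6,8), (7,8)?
Yes (the graph is connected and exactly 2 vertices have odd degree: {1, 8}; any Eulerian path must start and end at those)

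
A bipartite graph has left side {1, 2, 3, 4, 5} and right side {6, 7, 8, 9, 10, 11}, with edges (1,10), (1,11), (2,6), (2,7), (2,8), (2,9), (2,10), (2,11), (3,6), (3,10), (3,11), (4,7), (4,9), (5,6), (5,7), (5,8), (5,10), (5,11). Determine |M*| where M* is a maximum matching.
5 (matching: (1,11), (2,7), (3,10), (4,9), (5,8); upper bound min(|L|,|R|) = min(5,6) = 5)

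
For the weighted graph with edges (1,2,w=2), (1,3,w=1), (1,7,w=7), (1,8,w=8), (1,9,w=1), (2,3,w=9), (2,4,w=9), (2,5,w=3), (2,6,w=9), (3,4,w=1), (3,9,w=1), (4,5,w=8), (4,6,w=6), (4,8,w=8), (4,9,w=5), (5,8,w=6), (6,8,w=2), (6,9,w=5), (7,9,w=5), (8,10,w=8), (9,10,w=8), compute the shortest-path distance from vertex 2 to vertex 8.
9 (path: 2 -> 5 -> 8; weights 3 + 6 = 9)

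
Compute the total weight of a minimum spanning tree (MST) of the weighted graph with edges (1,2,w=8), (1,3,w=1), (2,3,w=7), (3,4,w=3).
11 (MST edges: (1,3,w=1), (2,3,w=7), (3,4,w=3); sum of weights 1 + 7 + 3 = 11)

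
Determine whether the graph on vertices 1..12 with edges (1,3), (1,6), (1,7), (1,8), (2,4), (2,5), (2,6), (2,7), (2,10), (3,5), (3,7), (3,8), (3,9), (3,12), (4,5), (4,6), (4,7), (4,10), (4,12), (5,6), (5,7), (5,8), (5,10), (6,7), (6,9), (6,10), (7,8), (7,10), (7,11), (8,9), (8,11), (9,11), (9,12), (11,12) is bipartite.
No (odd cycle of length 3: 6 -> 1 -> 7 -> 6)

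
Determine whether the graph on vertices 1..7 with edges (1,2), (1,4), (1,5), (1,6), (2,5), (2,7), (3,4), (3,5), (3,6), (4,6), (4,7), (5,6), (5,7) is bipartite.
No (odd cycle of length 3: 5 -> 1 -> 6 -> 5)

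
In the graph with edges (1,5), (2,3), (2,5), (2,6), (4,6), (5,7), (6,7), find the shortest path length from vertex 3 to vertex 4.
3 (path: 3 -> 2 -> 6 -> 4, 3 edges)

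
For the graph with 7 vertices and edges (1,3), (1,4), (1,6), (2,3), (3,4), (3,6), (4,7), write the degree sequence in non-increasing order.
[4, 3, 3, 2, 1, 1, 0] (degrees: deg(1)=3, deg(2)=1, deg(3)=4, deg(4)=3, deg(5)=0, deg(6)=2, deg(7)=1)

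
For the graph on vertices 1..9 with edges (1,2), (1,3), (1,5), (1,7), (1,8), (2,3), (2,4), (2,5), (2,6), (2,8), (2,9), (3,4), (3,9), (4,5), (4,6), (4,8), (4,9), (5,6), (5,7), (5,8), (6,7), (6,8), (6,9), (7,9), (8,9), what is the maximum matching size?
4 (matching: (1,7), (2,5), (4,6), (8,9); upper bound floor(n/2) = floor(9/2) = 4)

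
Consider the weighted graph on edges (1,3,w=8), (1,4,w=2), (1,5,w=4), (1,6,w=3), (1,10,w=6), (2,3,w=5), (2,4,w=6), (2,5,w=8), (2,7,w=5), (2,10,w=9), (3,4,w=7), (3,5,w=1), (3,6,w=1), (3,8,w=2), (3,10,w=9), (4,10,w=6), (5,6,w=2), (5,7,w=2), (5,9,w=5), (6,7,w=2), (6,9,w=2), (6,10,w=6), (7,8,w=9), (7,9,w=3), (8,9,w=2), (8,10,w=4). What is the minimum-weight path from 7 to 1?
5 (path: 7 -> 6 -> 1; weights 2 + 3 = 5)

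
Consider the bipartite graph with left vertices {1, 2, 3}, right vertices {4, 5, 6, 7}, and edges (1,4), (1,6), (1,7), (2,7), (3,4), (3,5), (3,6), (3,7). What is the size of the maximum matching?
3 (matching: (1,6), (2,7), (3,5); upper bound min(|L|,|R|) = min(3,4) = 3)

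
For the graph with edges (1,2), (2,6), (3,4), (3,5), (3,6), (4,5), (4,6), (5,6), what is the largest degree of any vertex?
4 (attained at vertex 6)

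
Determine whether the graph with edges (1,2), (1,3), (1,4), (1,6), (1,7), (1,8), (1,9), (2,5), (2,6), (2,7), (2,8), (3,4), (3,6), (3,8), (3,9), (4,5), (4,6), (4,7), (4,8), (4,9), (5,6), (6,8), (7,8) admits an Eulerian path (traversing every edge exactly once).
No (6 vertices have odd degree: {1, 2, 3, 4, 5, 9}; Eulerian path requires 0 or 2)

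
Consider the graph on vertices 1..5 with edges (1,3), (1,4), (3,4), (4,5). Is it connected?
No, it has 2 components: {1, 3, 4, 5}, {2}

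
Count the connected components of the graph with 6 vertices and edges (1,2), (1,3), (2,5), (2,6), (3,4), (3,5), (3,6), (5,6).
1 (components: {1, 2, 3, 4, 5, 6})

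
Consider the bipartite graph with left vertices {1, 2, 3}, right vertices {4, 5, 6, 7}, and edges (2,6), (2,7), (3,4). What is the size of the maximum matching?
2 (matching: (2,7), (3,4); upper bound min(|L|,|R|) = min(3,4) = 3)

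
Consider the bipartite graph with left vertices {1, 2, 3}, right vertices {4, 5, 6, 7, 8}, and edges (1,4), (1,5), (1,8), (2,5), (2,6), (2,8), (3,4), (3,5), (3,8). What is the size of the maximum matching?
3 (matching: (1,8), (2,6), (3,5); upper bound min(|L|,|R|) = min(3,5) = 3)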